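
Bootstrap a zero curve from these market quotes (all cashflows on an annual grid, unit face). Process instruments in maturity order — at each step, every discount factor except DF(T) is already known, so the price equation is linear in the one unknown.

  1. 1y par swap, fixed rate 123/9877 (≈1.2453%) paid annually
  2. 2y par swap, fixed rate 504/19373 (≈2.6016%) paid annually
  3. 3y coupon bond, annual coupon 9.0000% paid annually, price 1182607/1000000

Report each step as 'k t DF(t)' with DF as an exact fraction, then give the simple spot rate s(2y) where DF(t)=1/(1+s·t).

1 1 9877/10000
2 2 1187/1250
3 3 37/40
s(2y) = (1/(1187/1250) − 1)/(2) = 63/2374 ≈ 2.6537%

step 1 [1y] swap r/1=123/9877: DF=(1 − 123/9877·(0))/(1+123/9877) = 9877/10000 ≈ 0.987700
step 2 [2y] swap r/1=504/19373: DF=(1 − 504/19373·(0.987700))/(1+504/19373) = 1187/1250 ≈ 0.949600
step 3 [3y] bond c/1=9/100: DF=(1182607/1000000 − 9/100·(0.987700+0.949600))/(1+9/100) = 37/40 ≈ 0.925000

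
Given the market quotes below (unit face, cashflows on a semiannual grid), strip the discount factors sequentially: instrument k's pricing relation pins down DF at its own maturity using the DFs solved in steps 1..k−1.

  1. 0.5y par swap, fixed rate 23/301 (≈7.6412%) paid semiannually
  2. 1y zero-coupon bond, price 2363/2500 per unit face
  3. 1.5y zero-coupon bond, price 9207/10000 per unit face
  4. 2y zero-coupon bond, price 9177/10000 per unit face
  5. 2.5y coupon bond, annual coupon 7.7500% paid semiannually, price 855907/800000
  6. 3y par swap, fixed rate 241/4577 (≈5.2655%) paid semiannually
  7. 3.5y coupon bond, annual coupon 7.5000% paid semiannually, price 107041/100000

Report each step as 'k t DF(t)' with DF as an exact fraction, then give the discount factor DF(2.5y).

step 1 [0.5y] swap r/2=23/602: DF=(1 − 23/602·(0))/(1+23/602) = 602/625 ≈ 0.963200
step 2 [1y] zero: DF = P = 2363/2500 ≈ 0.945200
step 3 [1.5y] zero: DF = P = 9207/10000 ≈ 0.920700
step 4 [2y] zero: DF = P = 9177/10000 ≈ 0.917700
step 5 [2.5y] bond c/2=31/800: DF=(855907/800000 − 31/800·(0.963200+0.945200+0.920700+0.917700))/(1+31/800) = 4451/5000 ≈ 0.890200
step 6 [3y] swap r/2=241/9154: DF=(1 − 241/9154·(0.963200+0.945200+0.920700+0.917700+0.890200))/(1+241/9154) = 4277/5000 ≈ 0.855400
step 7 [3.5y] bond c/2=3/80: DF=(107041/100000 − 3/80·(0.963200+0.945200+0.920700+0.917700+0.890200+0.855400))/(1+3/80) = 2083/2500 ≈ 0.833200

1 1/2 602/625
2 1 2363/2500
3 3/2 9207/10000
4 2 9177/10000
5 5/2 4451/5000
6 3 4277/5000
7 7/2 2083/2500
DF(2.5y) = 4451/5000 ≈ 0.890200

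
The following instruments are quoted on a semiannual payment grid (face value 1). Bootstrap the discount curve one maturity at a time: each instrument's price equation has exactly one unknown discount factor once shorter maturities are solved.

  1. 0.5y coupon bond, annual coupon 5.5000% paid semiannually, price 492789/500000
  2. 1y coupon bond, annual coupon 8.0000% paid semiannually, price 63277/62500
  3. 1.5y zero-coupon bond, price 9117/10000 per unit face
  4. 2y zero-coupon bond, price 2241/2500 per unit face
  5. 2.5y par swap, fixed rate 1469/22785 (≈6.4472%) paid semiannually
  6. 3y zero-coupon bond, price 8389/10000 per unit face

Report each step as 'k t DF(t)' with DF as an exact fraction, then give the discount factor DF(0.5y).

1 1/2 1199/1250
2 1 4683/5000
3 3/2 9117/10000
4 2 2241/2500
5 5/2 8531/10000
6 3 8389/10000
DF(0.5y) = 1199/1250 ≈ 0.959200

step 1 [0.5y] bond c/2=11/400: DF=(492789/500000 − 11/400·(0))/(1+11/400) = 1199/1250 ≈ 0.959200
step 2 [1y] bond c/2=1/25: DF=(63277/62500 − 1/25·(0.959200))/(1+1/25) = 4683/5000 ≈ 0.936600
step 3 [1.5y] zero: DF = P = 9117/10000 ≈ 0.911700
step 4 [2y] zero: DF = P = 2241/2500 ≈ 0.896400
step 5 [2.5y] swap r/2=1469/45570: DF=(1 − 1469/45570·(0.959200+0.936600+0.911700+0.896400))/(1+1469/45570) = 8531/10000 ≈ 0.853100
step 6 [3y] zero: DF = P = 8389/10000 ≈ 0.838900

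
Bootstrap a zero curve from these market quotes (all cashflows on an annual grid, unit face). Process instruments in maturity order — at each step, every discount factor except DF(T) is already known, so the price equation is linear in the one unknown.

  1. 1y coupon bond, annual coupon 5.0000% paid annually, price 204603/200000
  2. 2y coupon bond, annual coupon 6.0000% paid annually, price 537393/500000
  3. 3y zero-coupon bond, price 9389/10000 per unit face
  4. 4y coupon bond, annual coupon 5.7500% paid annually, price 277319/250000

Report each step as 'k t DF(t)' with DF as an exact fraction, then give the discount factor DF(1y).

1 1 9743/10000
2 2 2397/2500
3 3 9389/10000
4 4 558/625
DF(1y) = 9743/10000 ≈ 0.974300

step 1 [1y] bond c/1=1/20: DF=(204603/200000 − 1/20·(0))/(1+1/20) = 9743/10000 ≈ 0.974300
step 2 [2y] bond c/1=3/50: DF=(537393/500000 − 3/50·(0.974300))/(1+3/50) = 2397/2500 ≈ 0.958800
step 3 [3y] zero: DF = P = 9389/10000 ≈ 0.938900
step 4 [4y] bond c/1=23/400: DF=(277319/250000 − 23/400·(0.974300+0.958800+0.938900))/(1+23/400) = 558/625 ≈ 0.892800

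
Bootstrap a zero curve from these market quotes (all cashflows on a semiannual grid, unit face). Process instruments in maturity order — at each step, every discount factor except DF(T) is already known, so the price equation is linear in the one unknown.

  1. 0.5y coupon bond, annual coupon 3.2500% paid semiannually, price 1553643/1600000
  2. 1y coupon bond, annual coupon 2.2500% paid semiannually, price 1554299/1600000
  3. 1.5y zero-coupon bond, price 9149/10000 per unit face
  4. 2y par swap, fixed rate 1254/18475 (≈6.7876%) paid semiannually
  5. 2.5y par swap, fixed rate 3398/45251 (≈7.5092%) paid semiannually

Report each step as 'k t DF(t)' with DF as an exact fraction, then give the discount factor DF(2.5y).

1 1/2 1911/2000
2 1 19/20
3 3/2 9149/10000
4 2 4373/5000
5 5/2 8301/10000
DF(2.5y) = 8301/10000 ≈ 0.830100

step 1 [0.5y] bond c/2=13/800: DF=(1553643/1600000 − 13/800·(0))/(1+13/800) = 1911/2000 ≈ 0.955500
step 2 [1y] bond c/2=9/800: DF=(1554299/1600000 − 9/800·(0.955500))/(1+9/800) = 19/20 ≈ 0.950000
step 3 [1.5y] zero: DF = P = 9149/10000 ≈ 0.914900
step 4 [2y] swap r/2=627/18475: DF=(1 − 627/18475·(0.955500+0.950000+0.914900))/(1+627/18475) = 4373/5000 ≈ 0.874600
step 5 [2.5y] swap r/2=1699/45251: DF=(1 − 1699/45251·(0.955500+0.950000+0.914900+0.874600))/(1+1699/45251) = 8301/10000 ≈ 0.830100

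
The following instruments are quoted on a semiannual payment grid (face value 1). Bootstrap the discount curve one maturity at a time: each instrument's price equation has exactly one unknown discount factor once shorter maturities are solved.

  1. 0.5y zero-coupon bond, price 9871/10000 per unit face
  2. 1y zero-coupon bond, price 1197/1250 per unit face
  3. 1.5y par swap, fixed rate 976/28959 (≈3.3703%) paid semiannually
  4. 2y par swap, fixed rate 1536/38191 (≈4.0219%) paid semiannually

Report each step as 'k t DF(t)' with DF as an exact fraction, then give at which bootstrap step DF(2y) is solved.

1 1/2 9871/10000
2 1 1197/1250
3 3/2 1189/1250
4 2 577/625
DF(2y) is solved at step 4

step 1 [0.5y] zero: DF = P = 9871/10000 ≈ 0.987100
step 2 [1y] zero: DF = P = 1197/1250 ≈ 0.957600
step 3 [1.5y] swap r/2=488/28959: DF=(1 − 488/28959·(0.987100+0.957600))/(1+488/28959) = 1189/1250 ≈ 0.951200
step 4 [2y] swap r/2=768/38191: DF=(1 − 768/38191·(0.987100+0.957600+0.951200))/(1+768/38191) = 577/625 ≈ 0.923200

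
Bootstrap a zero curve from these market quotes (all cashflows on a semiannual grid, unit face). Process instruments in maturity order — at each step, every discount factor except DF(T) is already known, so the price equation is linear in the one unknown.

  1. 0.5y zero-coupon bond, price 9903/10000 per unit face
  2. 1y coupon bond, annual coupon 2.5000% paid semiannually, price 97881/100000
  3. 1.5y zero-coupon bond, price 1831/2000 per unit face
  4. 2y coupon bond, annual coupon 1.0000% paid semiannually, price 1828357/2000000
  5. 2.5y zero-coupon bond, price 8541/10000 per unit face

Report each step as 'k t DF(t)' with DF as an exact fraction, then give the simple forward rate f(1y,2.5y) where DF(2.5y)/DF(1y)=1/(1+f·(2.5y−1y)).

1 1/2 9903/10000
2 1 1909/2000
3 3/2 1831/2000
4 2 4477/5000
5 5/2 8541/10000
f(1y,2.5y) = ((1909/2000)/(8541/10000) − 1)/(3/2) = 2008/25623 ≈ 7.8367%

step 1 [0.5y] zero: DF = P = 9903/10000 ≈ 0.990300
step 2 [1y] bond c/2=1/80: DF=(97881/100000 − 1/80·(0.990300))/(1+1/80) = 1909/2000 ≈ 0.954500
step 3 [1.5y] zero: DF = P = 1831/2000 ≈ 0.915500
step 4 [2y] bond c/2=1/200: DF=(1828357/2000000 − 1/200·(0.990300+0.954500+0.915500))/(1+1/200) = 4477/5000 ≈ 0.895400
step 5 [2.5y] zero: DF = P = 8541/10000 ≈ 0.854100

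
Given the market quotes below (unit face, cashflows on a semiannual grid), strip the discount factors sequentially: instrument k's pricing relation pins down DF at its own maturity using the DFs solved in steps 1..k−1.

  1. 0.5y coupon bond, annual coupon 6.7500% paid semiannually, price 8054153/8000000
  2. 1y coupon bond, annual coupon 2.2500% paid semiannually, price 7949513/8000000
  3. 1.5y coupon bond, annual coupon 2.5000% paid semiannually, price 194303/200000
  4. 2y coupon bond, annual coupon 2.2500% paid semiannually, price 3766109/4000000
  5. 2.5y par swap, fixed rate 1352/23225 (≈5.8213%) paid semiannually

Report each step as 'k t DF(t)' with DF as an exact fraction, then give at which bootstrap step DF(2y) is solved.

step 1 [0.5y] bond c/2=27/800: DF=(8054153/8000000 − 27/800·(0))/(1+27/800) = 9739/10000 ≈ 0.973900
step 2 [1y] bond c/2=9/800: DF=(7949513/8000000 − 9/800·(0.973900))/(1+9/800) = 4859/5000 ≈ 0.971800
step 3 [1.5y] bond c/2=1/80: DF=(194303/200000 − 1/80·(0.973900+0.971800))/(1+1/80) = 1871/2000 ≈ 0.935500
step 4 [2y] bond c/2=9/800: DF=(3766109/4000000 − 9/800·(0.973900+0.971800+0.935500))/(1+9/800) = 899/1000 ≈ 0.899000
step 5 [2.5y] swap r/2=676/23225: DF=(1 − 676/23225·(0.973900+0.971800+0.935500+0.899000))/(1+676/23225) = 1081/1250 ≈ 0.864800

1 1/2 9739/10000
2 1 4859/5000
3 3/2 1871/2000
4 2 899/1000
5 5/2 1081/1250
DF(2y) is solved at step 4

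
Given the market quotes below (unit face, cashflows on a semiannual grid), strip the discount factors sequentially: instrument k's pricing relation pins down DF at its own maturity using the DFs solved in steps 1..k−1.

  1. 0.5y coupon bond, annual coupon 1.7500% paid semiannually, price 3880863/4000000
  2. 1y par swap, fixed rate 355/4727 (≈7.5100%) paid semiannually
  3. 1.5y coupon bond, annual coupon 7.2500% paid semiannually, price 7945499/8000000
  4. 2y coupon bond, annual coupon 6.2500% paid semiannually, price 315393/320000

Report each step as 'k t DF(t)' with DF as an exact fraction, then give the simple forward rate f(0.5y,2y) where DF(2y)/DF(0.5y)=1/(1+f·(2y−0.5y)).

step 1 [0.5y] bond c/2=7/800: DF=(3880863/4000000 − 7/800·(0))/(1+7/800) = 4809/5000 ≈ 0.961800
step 2 [1y] swap r/2=355/9454: DF=(1 − 355/9454·(0.961800))/(1+355/9454) = 929/1000 ≈ 0.929000
step 3 [1.5y] bond c/2=29/800: DF=(7945499/8000000 − 29/800·(0.961800+0.929000))/(1+29/800) = 8923/10000 ≈ 0.892300
step 4 [2y] bond c/2=1/32: DF=(315393/320000 − 1/32·(0.961800+0.929000+0.892300))/(1+1/32) = 4357/5000 ≈ 0.871400

1 1/2 4809/5000
2 1 929/1000
3 3/2 8923/10000
4 2 4357/5000
f(0.5y,2y) = ((4809/5000)/(4357/5000) − 1)/(3/2) = 904/13071 ≈ 6.9161%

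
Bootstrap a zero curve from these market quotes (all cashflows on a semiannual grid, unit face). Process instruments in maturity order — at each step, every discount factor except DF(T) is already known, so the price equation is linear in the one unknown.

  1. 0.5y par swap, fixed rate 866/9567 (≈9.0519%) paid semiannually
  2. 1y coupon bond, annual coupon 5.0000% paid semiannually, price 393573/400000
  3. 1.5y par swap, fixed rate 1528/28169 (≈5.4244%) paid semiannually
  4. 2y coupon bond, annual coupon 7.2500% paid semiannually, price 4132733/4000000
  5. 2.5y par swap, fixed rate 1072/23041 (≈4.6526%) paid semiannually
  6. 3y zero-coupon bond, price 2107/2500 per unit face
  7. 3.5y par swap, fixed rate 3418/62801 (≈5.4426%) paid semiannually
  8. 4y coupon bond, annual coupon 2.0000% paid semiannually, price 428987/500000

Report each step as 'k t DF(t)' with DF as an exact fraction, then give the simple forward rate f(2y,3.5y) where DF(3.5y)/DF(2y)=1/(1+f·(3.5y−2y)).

step 1 [0.5y] swap r/2=433/9567: DF=(1 − 433/9567·(0))/(1+433/9567) = 9567/10000 ≈ 0.956700
step 2 [1y] bond c/2=1/40: DF=(393573/400000 − 1/40·(0.956700))/(1+1/40) = 4683/5000 ≈ 0.936600
step 3 [1.5y] swap r/2=764/28169: DF=(1 − 764/28169·(0.956700+0.936600))/(1+764/28169) = 2309/2500 ≈ 0.923600
step 4 [2y] bond c/2=29/800: DF=(4132733/4000000 − 29/800·(0.956700+0.936600+0.923600))/(1+29/800) = 1797/2000 ≈ 0.898500
step 5 [2.5y] swap r/2=536/23041: DF=(1 − 536/23041·(0.956700+0.936600+0.923600+0.898500))/(1+536/23041) = 558/625 ≈ 0.892800
step 6 [3y] zero: DF = P = 2107/2500 ≈ 0.842800
step 7 [3.5y] swap r/2=1709/62801: DF=(1 − 1709/62801·(0.956700+0.936600+0.923600+0.898500+0.892800+0.842800))/(1+1709/62801) = 8291/10000 ≈ 0.829100
step 8 [4y] bond c/2=1/100: DF=(428987/500000 − 1/100·(0.956700+0.936600+0.923600+0.898500+0.892800+0.842800+0.829100))/(1+1/100) = 7873/10000 ≈ 0.787300

1 1/2 9567/10000
2 1 4683/5000
3 3/2 2309/2500
4 2 1797/2000
5 5/2 558/625
6 3 2107/2500
7 7/2 8291/10000
8 4 7873/10000
f(2y,3.5y) = ((1797/2000)/(8291/10000) − 1)/(3/2) = 1388/24873 ≈ 5.5803%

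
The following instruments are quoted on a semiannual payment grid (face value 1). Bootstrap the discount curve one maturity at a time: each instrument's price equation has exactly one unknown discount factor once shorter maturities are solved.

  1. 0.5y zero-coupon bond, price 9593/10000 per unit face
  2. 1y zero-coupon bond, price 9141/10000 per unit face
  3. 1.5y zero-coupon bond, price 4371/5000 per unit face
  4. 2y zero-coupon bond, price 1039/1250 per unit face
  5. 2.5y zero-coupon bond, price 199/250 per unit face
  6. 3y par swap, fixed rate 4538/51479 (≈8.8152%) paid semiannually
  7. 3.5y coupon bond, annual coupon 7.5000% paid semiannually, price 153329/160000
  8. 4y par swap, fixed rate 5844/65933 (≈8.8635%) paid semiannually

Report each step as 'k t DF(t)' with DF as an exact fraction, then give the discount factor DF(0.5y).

step 1 [0.5y] zero: DF = P = 9593/10000 ≈ 0.959300
step 2 [1y] zero: DF = P = 9141/10000 ≈ 0.914100
step 3 [1.5y] zero: DF = P = 4371/5000 ≈ 0.874200
step 4 [2y] zero: DF = P = 1039/1250 ≈ 0.831200
step 5 [2.5y] zero: DF = P = 199/250 ≈ 0.796000
step 6 [3y] swap r/2=2269/51479: DF=(1 − 2269/51479·(0.959300+0.914100+0.874200+0.831200+0.796000))/(1+2269/51479) = 7731/10000 ≈ 0.773100
step 7 [3.5y] bond c/2=3/80: DF=(153329/160000 − 3/80·(0.959300+0.914100+0.874200+0.831200+0.796000+0.773100))/(1+3/80) = 461/625 ≈ 0.737600
step 8 [4y] swap r/2=2922/65933: DF=(1 − 2922/65933·(0.959300+0.914100+0.874200+0.831200+0.796000+0.773100+0.737600))/(1+2922/65933) = 3539/5000 ≈ 0.707800

1 1/2 9593/10000
2 1 9141/10000
3 3/2 4371/5000
4 2 1039/1250
5 5/2 199/250
6 3 7731/10000
7 7/2 461/625
8 4 3539/5000
DF(0.5y) = 9593/10000 ≈ 0.959300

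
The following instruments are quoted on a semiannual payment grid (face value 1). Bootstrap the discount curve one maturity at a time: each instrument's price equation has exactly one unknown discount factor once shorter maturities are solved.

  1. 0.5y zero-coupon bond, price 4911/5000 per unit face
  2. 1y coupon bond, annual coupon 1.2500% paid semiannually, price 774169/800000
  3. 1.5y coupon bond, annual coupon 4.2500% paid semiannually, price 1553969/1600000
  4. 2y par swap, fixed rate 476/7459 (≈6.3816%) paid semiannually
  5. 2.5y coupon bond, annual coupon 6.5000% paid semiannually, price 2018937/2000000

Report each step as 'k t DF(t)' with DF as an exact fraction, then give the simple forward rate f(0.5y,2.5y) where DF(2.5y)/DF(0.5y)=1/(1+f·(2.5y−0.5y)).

step 1 [0.5y] zero: DF = P = 4911/5000 ≈ 0.982200
step 2 [1y] bond c/2=1/160: DF=(774169/800000 − 1/160·(0.982200))/(1+1/160) = 2389/2500 ≈ 0.955600
step 3 [1.5y] bond c/2=17/800: DF=(1553969/1600000 − 17/800·(0.982200+0.955600))/(1+17/800) = 9107/10000 ≈ 0.910700
step 4 [2y] swap r/2=238/7459: DF=(1 − 238/7459·(0.982200+0.955600+0.910700))/(1+238/7459) = 881/1000 ≈ 0.881000
step 5 [2.5y] bond c/2=13/400: DF=(2018937/2000000 − 13/400·(0.982200+0.955600+0.910700+0.881000))/(1+13/400) = 8603/10000 ≈ 0.860300

1 1/2 4911/5000
2 1 2389/2500
3 3/2 9107/10000
4 2 881/1000
5 5/2 8603/10000
f(0.5y,2.5y) = ((4911/5000)/(8603/10000) − 1)/(2) = 1219/17206 ≈ 7.0847%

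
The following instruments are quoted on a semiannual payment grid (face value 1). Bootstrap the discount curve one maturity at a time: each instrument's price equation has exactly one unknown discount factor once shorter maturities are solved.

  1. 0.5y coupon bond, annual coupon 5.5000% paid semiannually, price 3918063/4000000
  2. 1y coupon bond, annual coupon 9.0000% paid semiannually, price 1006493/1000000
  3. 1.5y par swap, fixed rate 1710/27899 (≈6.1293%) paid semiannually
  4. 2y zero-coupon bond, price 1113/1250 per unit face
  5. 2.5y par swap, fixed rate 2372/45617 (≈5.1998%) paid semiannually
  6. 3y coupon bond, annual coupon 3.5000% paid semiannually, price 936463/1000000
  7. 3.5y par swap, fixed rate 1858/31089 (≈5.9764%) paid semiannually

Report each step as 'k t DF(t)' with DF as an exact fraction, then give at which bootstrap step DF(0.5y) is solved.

1 1/2 9533/10000
2 1 9221/10000
3 3/2 1829/2000
4 2 1113/1250
5 5/2 4407/5000
6 3 8419/10000
7 7/2 4071/5000
DF(0.5y) is solved at step 1

step 1 [0.5y] bond c/2=11/400: DF=(3918063/4000000 − 11/400·(0))/(1+11/400) = 9533/10000 ≈ 0.953300
step 2 [1y] bond c/2=9/200: DF=(1006493/1000000 − 9/200·(0.953300))/(1+9/200) = 9221/10000 ≈ 0.922100
step 3 [1.5y] swap r/2=855/27899: DF=(1 − 855/27899·(0.953300+0.922100))/(1+855/27899) = 1829/2000 ≈ 0.914500
step 4 [2y] zero: DF = P = 1113/1250 ≈ 0.890400
step 5 [2.5y] swap r/2=1186/45617: DF=(1 − 1186/45617·(0.953300+0.922100+0.914500+0.890400))/(1+1186/45617) = 4407/5000 ≈ 0.881400
step 6 [3y] bond c/2=7/400: DF=(936463/1000000 − 7/400·(0.953300+0.922100+0.914500+0.890400+0.881400))/(1+7/400) = 8419/10000 ≈ 0.841900
step 7 [3.5y] swap r/2=929/31089: DF=(1 − 929/31089·(0.953300+0.922100+0.914500+0.890400+0.881400+0.841900))/(1+929/31089) = 4071/5000 ≈ 0.814200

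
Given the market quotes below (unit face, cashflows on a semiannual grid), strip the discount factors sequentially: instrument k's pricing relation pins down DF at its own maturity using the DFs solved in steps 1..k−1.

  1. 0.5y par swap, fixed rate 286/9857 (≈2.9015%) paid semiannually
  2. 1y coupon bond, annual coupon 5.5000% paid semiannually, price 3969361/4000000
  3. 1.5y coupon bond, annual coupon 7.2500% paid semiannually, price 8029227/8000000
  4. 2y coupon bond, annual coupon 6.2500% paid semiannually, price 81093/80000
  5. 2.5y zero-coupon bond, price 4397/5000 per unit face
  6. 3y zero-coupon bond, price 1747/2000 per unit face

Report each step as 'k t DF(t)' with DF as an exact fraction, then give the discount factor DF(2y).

1 1/2 9857/10000
2 1 4697/5000
3 3/2 2253/2500
4 2 8973/10000
5 5/2 4397/5000
6 3 1747/2000
DF(2y) = 8973/10000 ≈ 0.897300

step 1 [0.5y] swap r/2=143/9857: DF=(1 − 143/9857·(0))/(1+143/9857) = 9857/10000 ≈ 0.985700
step 2 [1y] bond c/2=11/400: DF=(3969361/4000000 − 11/400·(0.985700))/(1+11/400) = 4697/5000 ≈ 0.939400
step 3 [1.5y] bond c/2=29/800: DF=(8029227/8000000 − 29/800·(0.985700+0.939400))/(1+29/800) = 2253/2500 ≈ 0.901200
step 4 [2y] bond c/2=1/32: DF=(81093/80000 − 1/32·(0.985700+0.939400+0.901200))/(1+1/32) = 8973/10000 ≈ 0.897300
step 5 [2.5y] zero: DF = P = 4397/5000 ≈ 0.879400
step 6 [3y] zero: DF = P = 1747/2000 ≈ 0.873500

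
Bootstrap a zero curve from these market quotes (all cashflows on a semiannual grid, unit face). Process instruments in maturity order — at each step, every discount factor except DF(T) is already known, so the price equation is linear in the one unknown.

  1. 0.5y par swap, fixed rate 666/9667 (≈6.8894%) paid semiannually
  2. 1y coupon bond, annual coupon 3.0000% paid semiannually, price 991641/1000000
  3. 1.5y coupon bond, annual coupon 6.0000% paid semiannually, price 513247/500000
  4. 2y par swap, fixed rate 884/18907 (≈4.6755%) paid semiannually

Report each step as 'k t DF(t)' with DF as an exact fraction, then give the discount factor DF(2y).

1 1/2 9667/10000
2 1 9627/10000
3 3/2 2351/2500
4 2 2279/2500
DF(2y) = 2279/2500 ≈ 0.911600

step 1 [0.5y] swap r/2=333/9667: DF=(1 − 333/9667·(0))/(1+333/9667) = 9667/10000 ≈ 0.966700
step 2 [1y] bond c/2=3/200: DF=(991641/1000000 − 3/200·(0.966700))/(1+3/200) = 9627/10000 ≈ 0.962700
step 3 [1.5y] bond c/2=3/100: DF=(513247/500000 − 3/100·(0.966700+0.962700))/(1+3/100) = 2351/2500 ≈ 0.940400
step 4 [2y] swap r/2=442/18907: DF=(1 − 442/18907·(0.966700+0.962700+0.940400))/(1+442/18907) = 2279/2500 ≈ 0.911600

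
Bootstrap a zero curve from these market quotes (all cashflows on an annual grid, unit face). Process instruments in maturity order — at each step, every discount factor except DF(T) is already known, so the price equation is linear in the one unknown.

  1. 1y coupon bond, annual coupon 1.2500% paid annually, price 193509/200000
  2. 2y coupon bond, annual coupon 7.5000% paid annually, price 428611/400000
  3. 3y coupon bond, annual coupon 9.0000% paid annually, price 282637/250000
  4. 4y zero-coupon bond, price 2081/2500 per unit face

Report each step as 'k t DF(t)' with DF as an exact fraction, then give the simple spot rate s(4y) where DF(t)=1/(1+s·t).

step 1 [1y] bond c/1=1/80: DF=(193509/200000 − 1/80·(0))/(1+1/80) = 2389/2500 ≈ 0.955600
step 2 [2y] bond c/1=3/40: DF=(428611/400000 − 3/40·(0.955600))/(1+3/40) = 9301/10000 ≈ 0.930100
step 3 [3y] bond c/1=9/100: DF=(282637/250000 − 9/100·(0.955600+0.930100))/(1+9/100) = 1763/2000 ≈ 0.881500
step 4 [4y] zero: DF = P = 2081/2500 ≈ 0.832400

1 1 2389/2500
2 2 9301/10000
3 3 1763/2000
4 4 2081/2500
s(4y) = (1/(2081/2500) − 1)/(4) = 419/8324 ≈ 5.0336%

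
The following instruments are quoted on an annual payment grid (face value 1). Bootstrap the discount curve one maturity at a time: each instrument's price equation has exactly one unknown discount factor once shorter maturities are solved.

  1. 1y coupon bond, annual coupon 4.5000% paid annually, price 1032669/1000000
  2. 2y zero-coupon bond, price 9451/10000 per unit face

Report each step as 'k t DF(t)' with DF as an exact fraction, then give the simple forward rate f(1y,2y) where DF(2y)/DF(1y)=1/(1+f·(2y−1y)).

1 1 4941/5000
2 2 9451/10000
f(1y,2y) = ((4941/5000)/(9451/10000) − 1)/(1) = 431/9451 ≈ 4.5604%

step 1 [1y] bond c/1=9/200: DF=(1032669/1000000 − 9/200·(0))/(1+9/200) = 4941/5000 ≈ 0.988200
step 2 [2y] zero: DF = P = 9451/10000 ≈ 0.945100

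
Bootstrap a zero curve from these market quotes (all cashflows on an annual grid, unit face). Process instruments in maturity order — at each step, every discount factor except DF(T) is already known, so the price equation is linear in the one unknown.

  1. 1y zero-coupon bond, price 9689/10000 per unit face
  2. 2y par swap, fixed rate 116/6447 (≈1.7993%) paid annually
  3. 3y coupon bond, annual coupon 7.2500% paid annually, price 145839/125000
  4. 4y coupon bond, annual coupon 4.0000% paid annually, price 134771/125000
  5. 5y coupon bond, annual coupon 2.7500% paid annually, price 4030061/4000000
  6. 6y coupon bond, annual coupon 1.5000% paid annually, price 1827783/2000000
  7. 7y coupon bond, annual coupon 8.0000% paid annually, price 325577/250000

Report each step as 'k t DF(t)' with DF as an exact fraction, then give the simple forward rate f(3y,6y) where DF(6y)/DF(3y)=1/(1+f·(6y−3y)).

1 1 9689/10000
2 2 2413/2500
3 3 9571/10000
4 4 1851/2000
5 5 549/625
6 6 831/1000
7 7 1593/2000
f(3y,6y) = ((9571/10000)/(831/1000) − 1)/(3) = 1261/24930 ≈ 5.0582%

step 1 [1y] zero: DF = P = 9689/10000 ≈ 0.968900
step 2 [2y] swap r/1=116/6447: DF=(1 − 116/6447·(0.968900))/(1+116/6447) = 2413/2500 ≈ 0.965200
step 3 [3y] bond c/1=29/400: DF=(145839/125000 − 29/400·(0.968900+0.965200))/(1+29/400) = 9571/10000 ≈ 0.957100
step 4 [4y] bond c/1=1/25: DF=(134771/125000 − 1/25·(0.968900+0.965200+0.957100))/(1+1/25) = 1851/2000 ≈ 0.925500
step 5 [5y] bond c/1=11/400: DF=(4030061/4000000 − 11/400·(0.968900+0.965200+0.957100+0.925500))/(1+11/400) = 549/625 ≈ 0.878400
step 6 [6y] bond c/1=3/200: DF=(1827783/2000000 − 3/200·(0.968900+0.965200+0.957100+0.925500+0.878400))/(1+3/200) = 831/1000 ≈ 0.831000
step 7 [7y] bond c/1=2/25: DF=(325577/250000 − 2/25·(0.968900+0.965200+0.957100+0.925500+0.878400+0.831000))/(1+2/25) = 1593/2000 ≈ 0.796500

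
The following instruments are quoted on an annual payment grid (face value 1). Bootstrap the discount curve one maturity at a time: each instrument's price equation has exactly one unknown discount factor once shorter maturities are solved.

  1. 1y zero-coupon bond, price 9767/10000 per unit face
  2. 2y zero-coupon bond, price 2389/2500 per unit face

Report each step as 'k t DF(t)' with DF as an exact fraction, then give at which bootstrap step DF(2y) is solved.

step 1 [1y] zero: DF = P = 9767/10000 ≈ 0.976700
step 2 [2y] zero: DF = P = 2389/2500 ≈ 0.955600

1 1 9767/10000
2 2 2389/2500
DF(2y) is solved at step 2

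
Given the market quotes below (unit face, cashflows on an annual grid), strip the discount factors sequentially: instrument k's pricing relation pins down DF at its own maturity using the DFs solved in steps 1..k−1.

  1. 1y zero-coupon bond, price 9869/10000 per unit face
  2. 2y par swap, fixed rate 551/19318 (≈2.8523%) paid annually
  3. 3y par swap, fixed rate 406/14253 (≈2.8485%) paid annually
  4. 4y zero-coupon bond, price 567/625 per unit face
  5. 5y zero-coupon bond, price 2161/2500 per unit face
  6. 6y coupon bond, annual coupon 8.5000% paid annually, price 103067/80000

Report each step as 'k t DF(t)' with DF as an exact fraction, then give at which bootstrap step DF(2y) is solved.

1 1 9869/10000
2 2 9449/10000
3 3 2297/2500
4 4 567/625
5 5 2161/2500
6 6 8253/10000
DF(2y) is solved at step 2

step 1 [1y] zero: DF = P = 9869/10000 ≈ 0.986900
step 2 [2y] swap r/1=551/19318: DF=(1 − 551/19318·(0.986900))/(1+551/19318) = 9449/10000 ≈ 0.944900
step 3 [3y] swap r/1=406/14253: DF=(1 − 406/14253·(0.986900+0.944900))/(1+406/14253) = 2297/2500 ≈ 0.918800
step 4 [4y] zero: DF = P = 567/625 ≈ 0.907200
step 5 [5y] zero: DF = P = 2161/2500 ≈ 0.864400
step 6 [6y] bond c/1=17/200: DF=(103067/80000 − 17/200·(0.986900+0.944900+0.918800+0.907200+0.864400))/(1+17/200) = 8253/10000 ≈ 0.825300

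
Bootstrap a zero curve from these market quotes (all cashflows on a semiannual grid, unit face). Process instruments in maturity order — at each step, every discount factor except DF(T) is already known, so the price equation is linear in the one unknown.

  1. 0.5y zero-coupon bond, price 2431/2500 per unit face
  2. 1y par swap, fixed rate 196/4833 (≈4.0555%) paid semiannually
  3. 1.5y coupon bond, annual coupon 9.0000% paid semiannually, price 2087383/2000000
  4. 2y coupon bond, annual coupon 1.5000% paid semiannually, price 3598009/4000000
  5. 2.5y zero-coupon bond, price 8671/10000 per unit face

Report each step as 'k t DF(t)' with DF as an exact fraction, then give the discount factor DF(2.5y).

1 1/2 2431/2500
2 1 1201/1250
3 3/2 1831/2000
4 2 2179/2500
5 5/2 8671/10000
DF(2.5y) = 8671/10000 ≈ 0.867100

step 1 [0.5y] zero: DF = P = 2431/2500 ≈ 0.972400
step 2 [1y] swap r/2=98/4833: DF=(1 − 98/4833·(0.972400))/(1+98/4833) = 1201/1250 ≈ 0.960800
step 3 [1.5y] bond c/2=9/200: DF=(2087383/2000000 − 9/200·(0.972400+0.960800))/(1+9/200) = 1831/2000 ≈ 0.915500
step 4 [2y] bond c/2=3/400: DF=(3598009/4000000 − 3/400·(0.972400+0.960800+0.915500))/(1+3/400) = 2179/2500 ≈ 0.871600
step 5 [2.5y] zero: DF = P = 8671/10000 ≈ 0.867100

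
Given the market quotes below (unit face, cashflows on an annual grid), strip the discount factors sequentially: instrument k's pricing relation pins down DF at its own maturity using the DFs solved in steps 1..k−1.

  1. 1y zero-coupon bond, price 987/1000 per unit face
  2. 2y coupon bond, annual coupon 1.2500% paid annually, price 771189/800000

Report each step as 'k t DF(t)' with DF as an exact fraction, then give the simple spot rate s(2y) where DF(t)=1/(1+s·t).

1 1 987/1000
2 2 9399/10000
s(2y) = (1/(9399/10000) − 1)/(2) = 601/18798 ≈ 3.1971%

step 1 [1y] zero: DF = P = 987/1000 ≈ 0.987000
step 2 [2y] bond c/1=1/80: DF=(771189/800000 − 1/80·(0.987000))/(1+1/80) = 9399/10000 ≈ 0.939900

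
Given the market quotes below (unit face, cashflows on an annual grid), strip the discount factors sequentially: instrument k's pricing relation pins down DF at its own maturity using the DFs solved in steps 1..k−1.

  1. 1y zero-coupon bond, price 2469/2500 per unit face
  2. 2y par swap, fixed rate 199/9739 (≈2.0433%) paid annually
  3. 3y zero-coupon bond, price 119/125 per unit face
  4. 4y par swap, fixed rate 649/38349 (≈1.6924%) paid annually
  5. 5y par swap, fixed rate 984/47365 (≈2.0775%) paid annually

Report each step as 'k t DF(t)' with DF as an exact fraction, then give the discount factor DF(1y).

1 1 2469/2500
2 2 4801/5000
3 3 119/125
4 4 9351/10000
5 5 1127/1250
DF(1y) = 2469/2500 ≈ 0.987600

step 1 [1y] zero: DF = P = 2469/2500 ≈ 0.987600
step 2 [2y] swap r/1=199/9739: DF=(1 − 199/9739·(0.987600))/(1+199/9739) = 4801/5000 ≈ 0.960200
step 3 [3y] zero: DF = P = 119/125 ≈ 0.952000
step 4 [4y] swap r/1=649/38349: DF=(1 − 649/38349·(0.987600+0.960200+0.952000))/(1+649/38349) = 9351/10000 ≈ 0.935100
step 5 [5y] swap r/1=984/47365: DF=(1 − 984/47365·(0.987600+0.960200+0.952000+0.935100))/(1+984/47365) = 1127/1250 ≈ 0.901600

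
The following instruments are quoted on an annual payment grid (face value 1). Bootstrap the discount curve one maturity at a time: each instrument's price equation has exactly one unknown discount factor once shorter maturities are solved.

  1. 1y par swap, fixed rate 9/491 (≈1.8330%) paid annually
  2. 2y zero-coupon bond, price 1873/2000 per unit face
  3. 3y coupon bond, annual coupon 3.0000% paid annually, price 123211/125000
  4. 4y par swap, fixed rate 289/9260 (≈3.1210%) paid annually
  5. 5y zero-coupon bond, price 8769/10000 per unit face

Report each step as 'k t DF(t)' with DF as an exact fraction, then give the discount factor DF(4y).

1 1 491/500
2 2 1873/2000
3 3 9011/10000
4 4 2211/2500
5 5 8769/10000
DF(4y) = 2211/2500 ≈ 0.884400

step 1 [1y] swap r/1=9/491: DF=(1 − 9/491·(0))/(1+9/491) = 491/500 ≈ 0.982000
step 2 [2y] zero: DF = P = 1873/2000 ≈ 0.936500
step 3 [3y] bond c/1=3/100: DF=(123211/125000 − 3/100·(0.982000+0.936500))/(1+3/100) = 9011/10000 ≈ 0.901100
step 4 [4y] swap r/1=289/9260: DF=(1 − 289/9260·(0.982000+0.936500+0.901100))/(1+289/9260) = 2211/2500 ≈ 0.884400
step 5 [5y] zero: DF = P = 8769/10000 ≈ 0.876900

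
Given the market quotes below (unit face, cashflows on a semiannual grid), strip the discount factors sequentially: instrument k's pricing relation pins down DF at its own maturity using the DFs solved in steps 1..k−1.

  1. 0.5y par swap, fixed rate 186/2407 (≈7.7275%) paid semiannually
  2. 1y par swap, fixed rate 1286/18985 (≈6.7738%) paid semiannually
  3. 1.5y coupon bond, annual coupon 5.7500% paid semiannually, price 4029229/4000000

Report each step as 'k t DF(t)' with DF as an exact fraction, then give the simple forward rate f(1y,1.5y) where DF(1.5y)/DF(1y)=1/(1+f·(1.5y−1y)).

step 1 [0.5y] swap r/2=93/2407: DF=(1 − 93/2407·(0))/(1+93/2407) = 2407/2500 ≈ 0.962800
step 2 [1y] swap r/2=643/18985: DF=(1 − 643/18985·(0.962800))/(1+643/18985) = 9357/10000 ≈ 0.935700
step 3 [1.5y] bond c/2=23/800: DF=(4029229/4000000 − 23/800·(0.962800+0.935700))/(1+23/800) = 9261/10000 ≈ 0.926100

1 1/2 2407/2500
2 1 9357/10000
3 3/2 9261/10000
f(1y,1.5y) = ((9357/10000)/(9261/10000) − 1)/(1/2) = 64/3087 ≈ 2.0732%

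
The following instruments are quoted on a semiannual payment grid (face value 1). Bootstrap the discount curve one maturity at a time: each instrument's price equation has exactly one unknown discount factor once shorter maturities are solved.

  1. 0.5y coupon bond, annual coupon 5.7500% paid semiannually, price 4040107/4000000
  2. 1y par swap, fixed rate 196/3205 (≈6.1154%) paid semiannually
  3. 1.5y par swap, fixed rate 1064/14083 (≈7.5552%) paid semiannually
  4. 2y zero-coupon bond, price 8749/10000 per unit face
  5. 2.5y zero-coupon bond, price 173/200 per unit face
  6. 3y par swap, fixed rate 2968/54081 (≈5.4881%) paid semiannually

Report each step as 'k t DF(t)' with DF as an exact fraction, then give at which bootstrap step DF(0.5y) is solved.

1 1/2 4909/5000
2 1 2353/2500
3 3/2 1117/1250
4 2 8749/10000
5 5/2 173/200
6 3 2129/2500
DF(0.5y) is solved at step 1

step 1 [0.5y] bond c/2=23/800: DF=(4040107/4000000 − 23/800·(0))/(1+23/800) = 4909/5000 ≈ 0.981800
step 2 [1y] swap r/2=98/3205: DF=(1 − 98/3205·(0.981800))/(1+98/3205) = 2353/2500 ≈ 0.941200
step 3 [1.5y] swap r/2=532/14083: DF=(1 − 532/14083·(0.981800+0.941200))/(1+532/14083) = 1117/1250 ≈ 0.893600
step 4 [2y] zero: DF = P = 8749/10000 ≈ 0.874900
step 5 [2.5y] zero: DF = P = 173/200 ≈ 0.865000
step 6 [3y] swap r/2=1484/54081: DF=(1 − 1484/54081·(0.981800+0.941200+0.893600+0.874900+0.865000))/(1+1484/54081) = 2129/2500 ≈ 0.851600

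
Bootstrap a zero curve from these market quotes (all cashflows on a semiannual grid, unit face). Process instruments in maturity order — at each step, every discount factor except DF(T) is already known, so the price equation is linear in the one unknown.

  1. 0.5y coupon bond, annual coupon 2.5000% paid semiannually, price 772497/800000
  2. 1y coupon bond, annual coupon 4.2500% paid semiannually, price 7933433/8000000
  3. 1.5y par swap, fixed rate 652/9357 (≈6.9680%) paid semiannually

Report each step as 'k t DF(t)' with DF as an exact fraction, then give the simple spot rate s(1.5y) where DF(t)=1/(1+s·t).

step 1 [0.5y] bond c/2=1/80: DF=(772497/800000 − 1/80·(0))/(1+1/80) = 9537/10000 ≈ 0.953700
step 2 [1y] bond c/2=17/800: DF=(7933433/8000000 − 17/800·(0.953700))/(1+17/800) = 1189/1250 ≈ 0.951200
step 3 [1.5y] swap r/2=326/9357: DF=(1 − 326/9357·(0.953700+0.951200))/(1+326/9357) = 4511/5000 ≈ 0.902200

1 1/2 9537/10000
2 1 1189/1250
3 3/2 4511/5000
s(1.5y) = (1/(4511/5000) − 1)/(3/2) = 326/4511 ≈ 7.2268%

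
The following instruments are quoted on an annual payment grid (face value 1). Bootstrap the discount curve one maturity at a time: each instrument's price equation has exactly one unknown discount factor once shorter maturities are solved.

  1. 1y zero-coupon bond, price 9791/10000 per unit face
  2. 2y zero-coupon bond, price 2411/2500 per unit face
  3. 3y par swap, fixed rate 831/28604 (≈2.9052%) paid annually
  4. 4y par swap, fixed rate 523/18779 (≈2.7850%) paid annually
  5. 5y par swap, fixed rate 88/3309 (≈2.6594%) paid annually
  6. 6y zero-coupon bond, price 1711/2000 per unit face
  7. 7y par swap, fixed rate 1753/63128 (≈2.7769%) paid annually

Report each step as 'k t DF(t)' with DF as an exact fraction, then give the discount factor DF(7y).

step 1 [1y] zero: DF = P = 9791/10000 ≈ 0.979100
step 2 [2y] zero: DF = P = 2411/2500 ≈ 0.964400
step 3 [3y] swap r/1=831/28604: DF=(1 − 831/28604·(0.979100+0.964400))/(1+831/28604) = 9169/10000 ≈ 0.916900
step 4 [4y] swap r/1=523/18779: DF=(1 − 523/18779·(0.979100+0.964400+0.916900))/(1+523/18779) = 4477/5000 ≈ 0.895400
step 5 [5y] swap r/1=88/3309: DF=(1 − 88/3309·(0.979100+0.964400+0.916900+0.895400))/(1+88/3309) = 548/625 ≈ 0.876800
step 6 [6y] zero: DF = P = 1711/2000 ≈ 0.855500
step 7 [7y] swap r/1=1753/63128: DF=(1 − 1753/63128·(0.979100+0.964400+0.916900+0.895400+0.876800+0.855500))/(1+1753/63128) = 8247/10000 ≈ 0.824700

1 1 9791/10000
2 2 2411/2500
3 3 9169/10000
4 4 4477/5000
5 5 548/625
6 6 1711/2000
7 7 8247/10000
DF(7y) = 8247/10000 ≈ 0.824700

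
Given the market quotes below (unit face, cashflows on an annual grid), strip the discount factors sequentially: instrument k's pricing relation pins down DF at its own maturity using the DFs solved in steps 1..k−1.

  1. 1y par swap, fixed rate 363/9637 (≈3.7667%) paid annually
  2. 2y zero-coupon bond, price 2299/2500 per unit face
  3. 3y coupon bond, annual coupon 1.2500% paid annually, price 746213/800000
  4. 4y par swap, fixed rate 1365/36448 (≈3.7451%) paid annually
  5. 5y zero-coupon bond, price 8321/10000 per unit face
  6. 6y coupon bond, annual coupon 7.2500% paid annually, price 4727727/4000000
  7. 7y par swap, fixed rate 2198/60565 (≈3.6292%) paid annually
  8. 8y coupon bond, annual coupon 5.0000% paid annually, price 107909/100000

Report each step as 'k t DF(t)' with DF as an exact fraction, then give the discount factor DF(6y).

step 1 [1y] swap r/1=363/9637: DF=(1 − 363/9637·(0))/(1+363/9637) = 9637/10000 ≈ 0.963700
step 2 [2y] zero: DF = P = 2299/2500 ≈ 0.919600
step 3 [3y] bond c/1=1/80: DF=(746213/800000 − 1/80·(0.963700+0.919600))/(1+1/80) = 449/500 ≈ 0.898000
step 4 [4y] swap r/1=1365/36448: DF=(1 − 1365/36448·(0.963700+0.919600+0.898000))/(1+1365/36448) = 1727/2000 ≈ 0.863500
step 5 [5y] zero: DF = P = 8321/10000 ≈ 0.832100
step 6 [6y] bond c/1=29/400: DF=(4727727/4000000 − 29/400·(0.963700+0.919600+0.898000+0.863500+0.832100))/(1+29/400) = 3997/5000 ≈ 0.799400
step 7 [7y] swap r/1=2198/60565: DF=(1 − 2198/60565·(0.963700+0.919600+0.898000+0.863500+0.832100+0.799400))/(1+2198/60565) = 3901/5000 ≈ 0.780200
step 8 [8y] bond c/1=1/20: DF=(107909/100000 − 1/20·(0.963700+0.919600+0.898000+0.863500+0.832100+0.799400+0.780200))/(1+1/20) = 7393/10000 ≈ 0.739300

1 1 9637/10000
2 2 2299/2500
3 3 449/500
4 4 1727/2000
5 5 8321/10000
6 6 3997/5000
7 7 3901/5000
8 8 7393/10000
DF(6y) = 3997/5000 ≈ 0.799400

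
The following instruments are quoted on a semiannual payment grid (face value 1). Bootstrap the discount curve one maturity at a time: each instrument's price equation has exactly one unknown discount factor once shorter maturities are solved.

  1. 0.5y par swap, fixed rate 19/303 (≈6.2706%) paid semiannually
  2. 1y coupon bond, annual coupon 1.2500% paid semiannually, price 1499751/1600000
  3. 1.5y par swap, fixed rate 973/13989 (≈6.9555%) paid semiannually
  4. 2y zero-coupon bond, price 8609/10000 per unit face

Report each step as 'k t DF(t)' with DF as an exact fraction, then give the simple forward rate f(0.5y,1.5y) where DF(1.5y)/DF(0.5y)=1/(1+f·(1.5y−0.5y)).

1 1/2 606/625
2 1 1851/2000
3 3/2 9027/10000
4 2 8609/10000
f(0.5y,1.5y) = ((606/625)/(9027/10000) − 1)/(1) = 223/3009 ≈ 7.4111%

step 1 [0.5y] swap r/2=19/606: DF=(1 − 19/606·(0))/(1+19/606) = 606/625 ≈ 0.969600
step 2 [1y] bond c/2=1/160: DF=(1499751/1600000 − 1/160·(0.969600))/(1+1/160) = 1851/2000 ≈ 0.925500
step 3 [1.5y] swap r/2=973/27978: DF=(1 − 973/27978·(0.969600+0.925500))/(1+973/27978) = 9027/10000 ≈ 0.902700
step 4 [2y] zero: DF = P = 8609/10000 ≈ 0.860900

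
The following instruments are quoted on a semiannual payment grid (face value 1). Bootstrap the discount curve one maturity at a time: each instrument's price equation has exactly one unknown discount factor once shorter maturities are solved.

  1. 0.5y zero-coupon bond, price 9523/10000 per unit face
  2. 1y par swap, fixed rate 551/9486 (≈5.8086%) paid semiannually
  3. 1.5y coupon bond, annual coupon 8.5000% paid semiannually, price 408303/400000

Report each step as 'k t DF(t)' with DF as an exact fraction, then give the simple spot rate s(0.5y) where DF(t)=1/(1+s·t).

step 1 [0.5y] zero: DF = P = 9523/10000 ≈ 0.952300
step 2 [1y] swap r/2=551/18972: DF=(1 − 551/18972·(0.952300))/(1+551/18972) = 9449/10000 ≈ 0.944900
step 3 [1.5y] bond c/2=17/400: DF=(408303/400000 − 17/400·(0.952300+0.944900))/(1+17/400) = 4509/5000 ≈ 0.901800

1 1/2 9523/10000
2 1 9449/10000
3 3/2 4509/5000
s(0.5y) = (1/(9523/10000) − 1)/(1/2) = 954/9523 ≈ 10.0179%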